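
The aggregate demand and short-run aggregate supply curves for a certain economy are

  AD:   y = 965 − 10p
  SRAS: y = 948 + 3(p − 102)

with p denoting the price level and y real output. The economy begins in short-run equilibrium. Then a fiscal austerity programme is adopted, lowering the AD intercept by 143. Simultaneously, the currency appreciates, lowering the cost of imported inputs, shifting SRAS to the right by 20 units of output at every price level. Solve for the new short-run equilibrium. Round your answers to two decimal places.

p = 12.31, y = 698.92

After both shocks: AD is y = 822 − 10p and SRAS is y = 662 + 3p.
Setting them equal: 160 = 13p, so p = 12.31.
Substituting into AD, y = 698.92.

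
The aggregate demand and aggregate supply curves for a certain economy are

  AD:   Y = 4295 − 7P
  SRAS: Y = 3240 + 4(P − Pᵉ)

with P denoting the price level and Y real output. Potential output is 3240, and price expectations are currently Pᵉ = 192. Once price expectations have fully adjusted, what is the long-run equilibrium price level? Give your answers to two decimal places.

Short run: with Pᵉ = 192, SRAS is Y = 2472 + 4P. Setting AD = SRAS gives 1823 = 11P, so P = 165.73 and Y = 4295 − 7P = 3134.91.
Output 3134.91 is below potential 3240, so over time expected prices fall and SRAS shifts right until Y returns to 3240.
Long run: Y = 3240 on the AD curve gives 3240 = 4295 − 7P, so P = 150.71.

Long-run P = 150.71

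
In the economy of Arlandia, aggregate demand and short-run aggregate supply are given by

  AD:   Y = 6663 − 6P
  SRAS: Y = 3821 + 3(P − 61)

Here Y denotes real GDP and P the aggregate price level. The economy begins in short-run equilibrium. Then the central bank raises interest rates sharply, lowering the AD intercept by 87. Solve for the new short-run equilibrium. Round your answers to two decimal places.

This is a negative demand shock: AD shifts left.
New AD: Y = 6576 − 6P.
SRAS can be written Y = 3638 + 3P.
Set AD = SRAS: 6576 − 6P = 3638 + 3P, so 2938 = 9P and P = 326.44.
Substituting into AD, Y = 4617.33.

P = 326.44, Y = 4617.33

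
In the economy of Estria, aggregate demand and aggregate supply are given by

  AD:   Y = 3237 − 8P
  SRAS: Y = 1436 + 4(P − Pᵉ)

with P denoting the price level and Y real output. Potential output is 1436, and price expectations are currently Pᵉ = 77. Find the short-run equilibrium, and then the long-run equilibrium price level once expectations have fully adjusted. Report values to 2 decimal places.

Short run: P = 175.75, Y = 1831.00. Long run: P = 225.13.

Short run: with Pᵉ = 77, SRAS is Y = 1128 + 4P. Setting AD = SRAS gives 2109 = 12P, so P = 175.75 and Y = 3237 − 8P = 1831.00.
Output 1831.00 is above potential 1436, so over time expected prices rise and SRAS shifts left until Y returns to 1436.
Long run: Y = 1436 on the AD curve gives 1436 = 3237 − 8P, so P = 225.13.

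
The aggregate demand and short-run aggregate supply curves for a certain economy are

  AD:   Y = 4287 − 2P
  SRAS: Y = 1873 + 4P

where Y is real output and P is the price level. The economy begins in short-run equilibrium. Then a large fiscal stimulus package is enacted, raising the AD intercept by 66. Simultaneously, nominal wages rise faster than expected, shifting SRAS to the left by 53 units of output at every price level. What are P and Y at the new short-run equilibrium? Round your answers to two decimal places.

After both shocks: AD is Y = 4353 − 2P and SRAS is Y = 1820 + 4P.
Setting them equal: 2533 = 6P, so P = 422.17.
Substituting into AD, Y = 3508.67.

P = 422.17, Y = 3508.67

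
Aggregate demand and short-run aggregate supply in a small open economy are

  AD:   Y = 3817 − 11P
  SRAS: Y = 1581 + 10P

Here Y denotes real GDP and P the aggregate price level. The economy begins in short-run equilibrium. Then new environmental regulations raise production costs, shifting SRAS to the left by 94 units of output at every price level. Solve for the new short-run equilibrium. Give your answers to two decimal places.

This is a negative supply shock: SRAS shifts left.
New SRAS: Y = 1487 + 10P.
Set AD = SRAS: 3817 − 11P = 1487 + 10P, so 2330 = 21P and P = 110.95.
Substituting into AD, Y = 2596.52.

P = 110.95, Y = 2596.52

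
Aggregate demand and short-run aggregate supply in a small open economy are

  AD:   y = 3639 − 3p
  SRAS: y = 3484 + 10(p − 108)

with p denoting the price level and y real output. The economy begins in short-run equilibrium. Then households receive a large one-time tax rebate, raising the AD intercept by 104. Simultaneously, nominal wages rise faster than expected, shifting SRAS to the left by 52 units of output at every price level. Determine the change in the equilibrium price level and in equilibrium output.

Δp = +12, Δy = +68

After both shocks: AD is y = 3743 − 3p and SRAS is y = 2352 + 10p.
Setting them equal: 1391 = 13p, so p = 107.
y = 3743 − 3·107 = 3422.
Initially p = 95, y = 3354, so Δp = +12 and Δy = +68.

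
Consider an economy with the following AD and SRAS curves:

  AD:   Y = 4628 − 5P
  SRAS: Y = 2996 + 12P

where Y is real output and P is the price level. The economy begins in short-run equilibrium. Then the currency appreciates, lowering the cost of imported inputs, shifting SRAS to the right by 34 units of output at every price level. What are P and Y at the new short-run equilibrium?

P = 94, Y = 4158

This is a positive supply shock: SRAS shifts right.
New SRAS: Y = 3030 + 12P.
Set AD = SRAS: 4628 − 5P = 3030 + 12P, so 1598 = 17P and P = 94.
Y = 4628 − 5·94 = 4158.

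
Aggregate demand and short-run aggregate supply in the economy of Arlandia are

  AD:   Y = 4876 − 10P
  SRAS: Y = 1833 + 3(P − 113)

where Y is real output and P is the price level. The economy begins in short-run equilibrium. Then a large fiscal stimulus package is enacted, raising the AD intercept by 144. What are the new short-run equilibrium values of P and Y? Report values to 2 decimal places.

P = 271.23, Y = 2307.69

This is a positive demand shock: AD shifts right.
New AD: Y = 5020 − 10P.
SRAS can be written Y = 1494 + 3P.
Set AD = SRAS: 5020 − 10P = 1494 + 3P, so 3526 = 13P and P = 271.23.
Substituting into AD, Y = 2307.69.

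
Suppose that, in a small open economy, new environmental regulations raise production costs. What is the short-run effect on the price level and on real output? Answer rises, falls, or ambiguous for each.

Price level: rises; output: falls

This is an adverse supply shock: SRAS shifts left.
Moving along the downward-sloping AD curve, P rises and Y falls.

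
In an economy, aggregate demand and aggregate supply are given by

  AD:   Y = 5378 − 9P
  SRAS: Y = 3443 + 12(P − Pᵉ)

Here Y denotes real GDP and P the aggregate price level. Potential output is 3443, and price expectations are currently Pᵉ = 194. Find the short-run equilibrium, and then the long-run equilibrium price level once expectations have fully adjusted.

Short run: with Pᵉ = 194, SRAS is Y = 1115 + 12P. Setting AD = SRAS gives 4263 = 21P, so P = 203 and Y = 5378 − 9·203 = 3551.
Output 3551 is above potential 3443, so over time expected prices rise and SRAS shifts left until Y returns to 3443.
Long run: Y = 3443 on the AD curve gives 3443 = 5378 − 9P, so P = 215.

Short run: P = 203, Y = 3551. Long run: P = 215.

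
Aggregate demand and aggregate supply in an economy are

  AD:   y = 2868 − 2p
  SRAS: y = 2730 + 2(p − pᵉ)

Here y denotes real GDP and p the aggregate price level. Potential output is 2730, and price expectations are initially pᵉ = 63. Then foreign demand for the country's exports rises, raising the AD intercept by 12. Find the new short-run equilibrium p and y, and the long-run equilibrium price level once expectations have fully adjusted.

Short run: p = 69, y = 2742. Long run: p = 75.

AD shifts right: new AD is y = 2880 − 2p. With pᵉ = 63, SRAS is y = 2604 + 2p.
Short run: 2880 − 2p = 2604 + 2p gives 276 = 4p, so p = 69 and y = 2880 − 2·69 = 2742.
y = 2742 is above potential 2730; expectations adjust and SRAS shifts left until y = 2730.
Long run: on the new AD curve, 2730 = 2880 − 2p gives p = 75.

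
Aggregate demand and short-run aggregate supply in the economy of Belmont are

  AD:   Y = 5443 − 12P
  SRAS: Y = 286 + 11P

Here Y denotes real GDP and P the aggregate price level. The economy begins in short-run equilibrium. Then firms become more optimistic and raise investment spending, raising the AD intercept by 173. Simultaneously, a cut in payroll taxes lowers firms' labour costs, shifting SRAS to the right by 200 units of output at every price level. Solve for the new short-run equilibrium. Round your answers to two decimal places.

P = 223.04, Y = 2939.48

After both shocks: AD is Y = 5616 − 12P and SRAS is Y = 486 + 11P.
Setting them equal: 5130 = 23P, so P = 223.04.
Substituting into AD, Y = 2939.48.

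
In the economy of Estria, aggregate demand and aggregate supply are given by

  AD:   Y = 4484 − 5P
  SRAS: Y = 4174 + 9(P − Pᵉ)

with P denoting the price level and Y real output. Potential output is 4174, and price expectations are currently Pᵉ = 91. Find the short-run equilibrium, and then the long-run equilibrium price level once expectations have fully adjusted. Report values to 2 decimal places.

Short run: P = 80.64, Y = 4080.79. Long run: P = 62.00.

Short run: with Pᵉ = 91, SRAS is Y = 3355 + 9P. Setting AD = SRAS gives 1129 = 14P, so P = 80.64 and Y = 4484 − 5P = 4080.79.
Output 4080.79 is below potential 4174, so over time expected prices fall and SRAS shifts right until Y returns to 4174.
Long run: Y = 4174 on the AD curve gives 4174 = 4484 − 5P, so P = 62.00.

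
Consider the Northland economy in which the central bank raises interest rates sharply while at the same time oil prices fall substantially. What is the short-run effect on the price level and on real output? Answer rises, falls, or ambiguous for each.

Price level: falls; output: ambiguous

The first event is a negative demand shock: AD shifts left, which by itself pushes P down and Y down.
The second is a favourable supply shock: SRAS shifts right, which by itself pushes P down and Y up.
Both shocks push P down, so P falls. The two shocks push Y in opposite directions, so the effect on Y is ambiguous.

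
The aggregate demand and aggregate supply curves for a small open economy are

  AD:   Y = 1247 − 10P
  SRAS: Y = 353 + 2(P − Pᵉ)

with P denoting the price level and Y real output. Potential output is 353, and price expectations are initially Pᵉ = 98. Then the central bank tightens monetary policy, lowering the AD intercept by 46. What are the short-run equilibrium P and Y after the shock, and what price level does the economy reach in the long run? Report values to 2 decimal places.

Short run: P = 87.00, Y = 331.00. Long run: P = 84.80.

AD shifts left: new AD is Y = 1201 − 10P. With Pᵉ = 98, SRAS is Y = 157 + 2P.
Short run: 1201 − 10P = 157 + 2P gives 1044 = 12P, so P = 87.00 and Y = 1201 − 10P = 331.00.
Y = 331.00 is below potential 353; expectations adjust and SRAS shifts right until Y = 353.
Long run: on the new AD curve, 353 = 1201 − 10P gives P = 84.80.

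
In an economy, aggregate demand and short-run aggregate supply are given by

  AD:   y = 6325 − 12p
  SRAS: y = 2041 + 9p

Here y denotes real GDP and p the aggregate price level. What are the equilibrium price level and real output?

p = 204, y = 3877

Set AD = SRAS: 6325 − 12p = 2041 + 9p, so 4284 = 21p and p = 204.
Then y = 6325 − 12·204 = 3877.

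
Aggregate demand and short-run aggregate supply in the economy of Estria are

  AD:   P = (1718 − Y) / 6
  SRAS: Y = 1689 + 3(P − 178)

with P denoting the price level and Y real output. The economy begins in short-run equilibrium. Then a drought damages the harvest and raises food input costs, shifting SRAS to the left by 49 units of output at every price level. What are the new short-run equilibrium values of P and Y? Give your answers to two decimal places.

P = 68.00, Y = 1310.00

This is a negative supply shock: SRAS shifts left.
New SRAS: Y = 1106 + 3P.
Set AD = SRAS: 1718 − 6P = 1106 + 3P, so 612 = 9P and P = 68.00.
Substituting into AD, Y = 1310.00.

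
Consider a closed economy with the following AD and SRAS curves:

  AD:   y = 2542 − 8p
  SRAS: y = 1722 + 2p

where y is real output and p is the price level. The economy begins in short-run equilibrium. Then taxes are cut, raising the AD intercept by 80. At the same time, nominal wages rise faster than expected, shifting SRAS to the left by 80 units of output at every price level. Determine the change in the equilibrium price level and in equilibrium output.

After both shocks: AD is y = 2622 − 8p and SRAS is y = 1642 + 2p.
Setting them equal: 980 = 10p, so p = 98.
y = 2622 − 8·98 = 1838.
Initially p = 82, y = 1886, so Δp = +16 and Δy = -48.

Δp = +16, Δy = -48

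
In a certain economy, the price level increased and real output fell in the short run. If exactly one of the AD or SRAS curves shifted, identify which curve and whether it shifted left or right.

P rose and Y fell. An AD shift moves P and Y in the same direction; an SRAS shift moves them in opposite directions.
Here P and Y moved in opposite directions, so the SRAS curve shifted.
Since Y fell, SRAS shifted left.

SRAS shifted left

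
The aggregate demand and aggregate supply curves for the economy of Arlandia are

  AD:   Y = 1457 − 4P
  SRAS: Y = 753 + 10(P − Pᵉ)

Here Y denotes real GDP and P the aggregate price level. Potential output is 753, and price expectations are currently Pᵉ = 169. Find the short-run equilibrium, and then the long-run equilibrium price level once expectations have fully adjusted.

Short run: P = 171, Y = 773. Long run: P = 176.

Short run: with Pᵉ = 169, SRAS is Y = 10P − 937. Setting AD = SRAS gives 2394 = 14P, so P = 171 and Y = 1457 − 4·171 = 773.
Output 773 is above potential 753, so over time expected prices rise and SRAS shifts left until Y returns to 753.
Long run: Y = 753 on the AD curve gives 753 = 1457 − 4P, so P = 176.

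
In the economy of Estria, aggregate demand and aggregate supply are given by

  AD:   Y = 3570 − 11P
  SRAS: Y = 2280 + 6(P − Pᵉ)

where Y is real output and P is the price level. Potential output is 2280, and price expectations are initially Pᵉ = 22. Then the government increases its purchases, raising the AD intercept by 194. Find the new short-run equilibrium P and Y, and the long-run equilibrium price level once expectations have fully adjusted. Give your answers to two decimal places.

AD shifts right: new AD is Y = 3764 − 11P. With Pᵉ = 22, SRAS is Y = 2148 + 6P.
Short run: 3764 − 11P = 2148 + 6P gives 1616 = 17P, so P = 95.06 and Y = 3764 − 11P = 2718.35.
Y = 2718.35 is above potential 2280; expectations adjust and SRAS shifts left until Y = 2280.
Long run: on the new AD curve, 2280 = 3764 − 11P gives P = 134.91.

Short run: P = 95.06, Y = 2718.35. Long run: P = 134.91.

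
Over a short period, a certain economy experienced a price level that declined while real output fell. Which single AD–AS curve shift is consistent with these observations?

P fell and Y fell. An AD shift moves P and Y in the same direction; an SRAS shift moves them in opposite directions.
Here P and Y moved in the same direction, so the AD curve shifted.
Since Y fell, AD shifted left.

AD shifted left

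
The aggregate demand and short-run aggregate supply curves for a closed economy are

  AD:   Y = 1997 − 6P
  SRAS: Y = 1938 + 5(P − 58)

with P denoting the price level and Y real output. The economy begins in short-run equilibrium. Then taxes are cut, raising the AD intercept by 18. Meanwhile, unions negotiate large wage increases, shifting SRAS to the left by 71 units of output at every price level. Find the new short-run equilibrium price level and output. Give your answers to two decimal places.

P = 39.82, Y = 1776.09

After both shocks: AD is Y = 2015 − 6P and SRAS is Y = 1577 + 5P.
Setting them equal: 438 = 11P, so P = 39.82.
Substituting into AD, Y = 1776.09.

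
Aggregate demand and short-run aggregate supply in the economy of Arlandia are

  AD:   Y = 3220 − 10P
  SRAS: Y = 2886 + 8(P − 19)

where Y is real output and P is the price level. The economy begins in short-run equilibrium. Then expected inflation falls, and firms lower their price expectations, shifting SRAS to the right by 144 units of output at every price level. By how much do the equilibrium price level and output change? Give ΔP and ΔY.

ΔP = -8, ΔY = +80

This is a positive supply shock: SRAS shifts right.
New SRAS: Y = 2878 + 8P.
Set AD = SRAS: 3220 − 10P = 2878 + 8P, so 342 = 18P and P = 19.
Y = 3220 − 10·19 = 3030.
Initially P = 27, Y = 2950, so ΔP = -8 and ΔY = +80.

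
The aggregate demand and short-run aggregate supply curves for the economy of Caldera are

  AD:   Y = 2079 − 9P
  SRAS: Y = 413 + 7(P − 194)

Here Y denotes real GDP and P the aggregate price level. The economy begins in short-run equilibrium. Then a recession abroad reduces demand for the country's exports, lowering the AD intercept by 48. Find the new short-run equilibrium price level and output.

This is a negative demand shock: AD shifts left.
New AD: Y = 2031 − 9P.
SRAS can be written Y = 7P − 945.
Set AD = SRAS: 2031 − 9P = 7P − 945, so 2976 = 16P and P = 186.
Y = 2031 − 9·186 = 357.

P = 186, Y = 357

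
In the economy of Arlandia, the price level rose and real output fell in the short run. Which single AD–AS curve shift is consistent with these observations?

P rose and Y fell. An AD shift moves P and Y in the same direction; an SRAS shift moves them in opposite directions.
Here P and Y moved in opposite directions, so the SRAS curve shifted.
Since Y fell, SRAS shifted left.

SRAS shifted left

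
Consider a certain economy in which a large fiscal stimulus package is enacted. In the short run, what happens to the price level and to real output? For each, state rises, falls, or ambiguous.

Price level: rises; output: rises

This is a positive demand shock: AD shifts right.
Moving along the upward-sloping SRAS curve, P rises and Y rises.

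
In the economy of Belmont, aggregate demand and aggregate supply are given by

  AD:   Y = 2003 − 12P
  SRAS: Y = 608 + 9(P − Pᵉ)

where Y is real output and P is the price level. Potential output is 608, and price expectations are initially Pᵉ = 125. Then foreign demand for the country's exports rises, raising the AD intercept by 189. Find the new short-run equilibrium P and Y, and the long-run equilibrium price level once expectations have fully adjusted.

AD shifts right: new AD is Y = 2192 − 12P. With Pᵉ = 125, SRAS is Y = 9P − 517.
Short run: 2192 − 12P = 9P − 517 gives 2709 = 21P, so P = 129 and Y = 2192 − 12·129 = 644.
Y = 644 is above potential 608; expectations adjust and SRAS shifts left until Y = 608.
Long run: on the new AD curve, 608 = 2192 − 12P gives P = 132.

Short run: P = 129, Y = 644. Long run: P = 132.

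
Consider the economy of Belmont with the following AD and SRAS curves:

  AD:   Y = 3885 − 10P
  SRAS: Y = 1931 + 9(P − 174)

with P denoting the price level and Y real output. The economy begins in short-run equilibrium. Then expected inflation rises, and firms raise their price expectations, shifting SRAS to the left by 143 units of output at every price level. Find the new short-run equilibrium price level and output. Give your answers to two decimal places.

This is a negative supply shock: SRAS shifts left.
New SRAS: Y = 222 + 9P.
Set AD = SRAS: 3885 − 10P = 222 + 9P, so 3663 = 19P and P = 192.79.
Substituting into AD, Y = 1957.11.

P = 192.79, Y = 1957.11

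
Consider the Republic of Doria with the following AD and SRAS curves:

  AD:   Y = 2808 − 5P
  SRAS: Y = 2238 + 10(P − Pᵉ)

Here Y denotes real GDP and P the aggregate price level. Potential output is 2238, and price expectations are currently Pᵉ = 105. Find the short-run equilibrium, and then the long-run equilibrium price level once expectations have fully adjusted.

Short run: with Pᵉ = 105, SRAS is Y = 1188 + 10P. Setting AD = SRAS gives 1620 = 15P, so P = 108 and Y = 2808 − 5·108 = 2268.
Output 2268 is above potential 2238, so over time expected prices rise and SRAS shifts left until Y returns to 2238.
Long run: Y = 2238 on the AD curve gives 2238 = 2808 − 5P, so P = 114.

Short run: P = 108, Y = 2268. Long run: P = 114.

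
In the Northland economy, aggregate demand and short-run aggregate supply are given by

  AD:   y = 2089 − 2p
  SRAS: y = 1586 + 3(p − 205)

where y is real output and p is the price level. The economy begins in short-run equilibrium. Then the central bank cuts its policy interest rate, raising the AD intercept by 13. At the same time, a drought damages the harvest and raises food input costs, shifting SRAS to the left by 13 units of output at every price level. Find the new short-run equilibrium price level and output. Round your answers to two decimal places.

After both shocks: AD is y = 2102 − 2p and SRAS is y = 958 + 3p.
Setting them equal: 1144 = 5p, so p = 228.80.
Substituting into AD, y = 1644.40.

p = 228.80, y = 1644.40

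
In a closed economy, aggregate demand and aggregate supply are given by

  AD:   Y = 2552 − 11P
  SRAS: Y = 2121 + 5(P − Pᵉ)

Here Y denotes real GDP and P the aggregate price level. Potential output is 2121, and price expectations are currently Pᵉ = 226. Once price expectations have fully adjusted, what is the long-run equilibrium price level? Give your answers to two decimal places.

Short run: with Pᵉ = 226, SRAS is Y = 991 + 5P. Setting AD = SRAS gives 1561 = 16P, so P = 97.56 and Y = 2552 − 11P = 1478.81.
Output 1478.81 is below potential 2121, so over time expected prices fall and SRAS shifts right until Y returns to 2121.
Long run: Y = 2121 on the AD curve gives 2121 = 2552 − 11P, so P = 39.18.

Long-run P = 39.18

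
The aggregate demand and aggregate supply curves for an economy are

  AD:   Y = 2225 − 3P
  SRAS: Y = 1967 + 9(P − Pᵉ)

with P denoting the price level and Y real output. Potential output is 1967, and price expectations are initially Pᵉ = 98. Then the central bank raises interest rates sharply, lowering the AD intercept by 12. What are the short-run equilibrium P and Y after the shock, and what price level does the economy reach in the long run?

AD shifts left: new AD is Y = 2213 − 3P. With Pᵉ = 98, SRAS is Y = 1085 + 9P.
Short run: 2213 − 3P = 1085 + 9P gives 1128 = 12P, so P = 94 and Y = 2213 − 3·94 = 1931.
Y = 1931 is below potential 1967; expectations adjust and SRAS shifts right until Y = 1967.
Long run: on the new AD curve, 1967 = 2213 − 3P gives P = 82.

Short run: P = 94, Y = 1931. Long run: P = 82.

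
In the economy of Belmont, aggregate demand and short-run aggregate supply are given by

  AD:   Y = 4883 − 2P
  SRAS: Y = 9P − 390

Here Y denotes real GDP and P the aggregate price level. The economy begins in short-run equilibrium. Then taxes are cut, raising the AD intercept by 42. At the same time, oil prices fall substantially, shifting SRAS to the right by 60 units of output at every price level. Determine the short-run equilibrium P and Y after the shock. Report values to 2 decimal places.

P = 477.73, Y = 3969.55

After both shocks: AD is Y = 4925 − 2P and SRAS is Y = 9P − 330.
Setting them equal: 5255 = 11P, so P = 477.73.
Substituting into AD, Y = 3969.55.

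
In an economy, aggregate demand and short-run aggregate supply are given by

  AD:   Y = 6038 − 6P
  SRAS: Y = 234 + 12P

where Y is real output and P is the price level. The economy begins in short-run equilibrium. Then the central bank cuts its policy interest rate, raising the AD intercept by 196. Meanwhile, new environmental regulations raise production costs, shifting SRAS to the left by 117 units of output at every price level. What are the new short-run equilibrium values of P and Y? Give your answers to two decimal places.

After both shocks: AD is Y = 6234 − 6P and SRAS is Y = 117 + 12P.
Setting them equal: 6117 = 18P, so P = 339.83.
Substituting into AD, Y = 4195.00.

P = 339.83, Y = 4195.00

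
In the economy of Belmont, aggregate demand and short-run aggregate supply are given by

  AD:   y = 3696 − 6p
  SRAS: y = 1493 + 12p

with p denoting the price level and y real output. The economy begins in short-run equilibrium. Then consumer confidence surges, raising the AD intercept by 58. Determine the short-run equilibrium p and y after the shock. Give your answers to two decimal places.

This is a positive demand shock: AD shifts right.
New AD: y = 3754 − 6p.
Set AD = SRAS: 3754 − 6p = 1493 + 12p, so 2261 = 18p and p = 125.61.
Substituting into AD, y = 3000.33.

p = 125.61, y = 3000.33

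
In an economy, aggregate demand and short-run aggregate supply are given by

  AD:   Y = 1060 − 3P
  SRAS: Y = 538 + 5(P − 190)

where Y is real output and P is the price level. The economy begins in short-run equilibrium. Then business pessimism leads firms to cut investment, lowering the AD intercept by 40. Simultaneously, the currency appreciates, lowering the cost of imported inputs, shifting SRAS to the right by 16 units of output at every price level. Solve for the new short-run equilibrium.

P = 177, Y = 489

After both shocks: AD is Y = 1020 − 3P and SRAS is Y = 5P − 396.
Setting them equal: 1416 = 8P, so P = 177.
Y = 1020 − 3·177 = 489.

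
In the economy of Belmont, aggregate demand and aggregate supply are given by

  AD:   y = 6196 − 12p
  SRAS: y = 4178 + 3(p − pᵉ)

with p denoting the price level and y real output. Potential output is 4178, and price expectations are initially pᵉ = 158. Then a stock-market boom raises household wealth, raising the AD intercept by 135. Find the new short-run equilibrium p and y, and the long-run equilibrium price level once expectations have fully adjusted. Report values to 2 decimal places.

AD shifts right: new AD is y = 6331 − 12p. With pᵉ = 158, SRAS is y = 3704 + 3p.
Short run: 6331 − 12p = 3704 + 3p gives 2627 = 15p, so p = 175.13 and y = 6331 − 12p = 4229.40.
y = 4229.40 is above potential 4178; expectations adjust and SRAS shifts left until y = 4178.
Long run: on the new AD curve, 4178 = 6331 − 12p gives p = 179.42.

Short run: p = 175.13, y = 4229.40. Long run: p = 179.42.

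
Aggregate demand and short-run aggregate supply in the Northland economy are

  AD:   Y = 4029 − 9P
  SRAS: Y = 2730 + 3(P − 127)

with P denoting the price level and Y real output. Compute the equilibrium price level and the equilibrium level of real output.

P = 140, Y = 2769

Write SRAS as Y = 2730 + 3P − 381 = 2349 + 3P.
Set AD = SRAS: 4029 − 9P = 2349 + 3P, so 1680 = 12P and P = 140.
Then Y = 4029 − 9·140 = 2769.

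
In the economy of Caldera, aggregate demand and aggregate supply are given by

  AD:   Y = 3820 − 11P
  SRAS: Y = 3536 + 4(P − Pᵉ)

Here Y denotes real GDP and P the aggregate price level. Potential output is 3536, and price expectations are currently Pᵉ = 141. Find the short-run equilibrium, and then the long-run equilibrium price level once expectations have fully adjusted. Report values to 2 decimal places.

Short run: with Pᵉ = 141, SRAS is Y = 2972 + 4P. Setting AD = SRAS gives 848 = 15P, so P = 56.53 and Y = 3820 − 11P = 3198.13.
Output 3198.13 is below potential 3536, so over time expected prices fall and SRAS shifts right until Y returns to 3536.
Long run: Y = 3536 on the AD curve gives 3536 = 3820 − 11P, so P = 25.82.

Short run: P = 56.53, Y = 3198.13. Long run: P = 25.82.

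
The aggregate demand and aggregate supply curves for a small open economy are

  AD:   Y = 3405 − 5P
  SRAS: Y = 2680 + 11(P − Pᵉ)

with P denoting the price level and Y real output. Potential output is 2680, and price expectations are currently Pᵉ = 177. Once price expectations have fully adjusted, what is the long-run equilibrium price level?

Long-run P = 145

Short run: with Pᵉ = 177, SRAS is Y = 733 + 11P. Setting AD = SRAS gives 2672 = 16P, so P = 167 and Y = 3405 − 5·167 = 2570.
Output 2570 is below potential 2680, so over time expected prices fall and SRAS shifts right until Y returns to 2680.
Long run: Y = 2680 on the AD curve gives 2680 = 3405 − 5P, so P = 145.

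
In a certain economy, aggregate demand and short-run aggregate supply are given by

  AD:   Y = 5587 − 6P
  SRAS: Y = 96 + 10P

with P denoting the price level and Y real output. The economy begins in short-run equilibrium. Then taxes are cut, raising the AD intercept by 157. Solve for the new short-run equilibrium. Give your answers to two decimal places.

This is a positive demand shock: AD shifts right.
New AD: Y = 5744 − 6P.
Set AD = SRAS: 5744 − 6P = 96 + 10P, so 5648 = 16P and P = 353.00.
Substituting into AD, Y = 3626.00.

P = 353.00, Y = 3626.00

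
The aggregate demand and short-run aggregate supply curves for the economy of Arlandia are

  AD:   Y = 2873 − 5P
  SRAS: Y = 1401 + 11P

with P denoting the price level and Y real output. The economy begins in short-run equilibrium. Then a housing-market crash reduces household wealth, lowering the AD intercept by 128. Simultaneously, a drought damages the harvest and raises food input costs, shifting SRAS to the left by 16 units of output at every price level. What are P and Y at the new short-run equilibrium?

P = 85, Y = 2320

After both shocks: AD is Y = 2745 − 5P and SRAS is Y = 1385 + 11P.
Setting them equal: 1360 = 16P, so P = 85.
Y = 2745 − 5·85 = 2320.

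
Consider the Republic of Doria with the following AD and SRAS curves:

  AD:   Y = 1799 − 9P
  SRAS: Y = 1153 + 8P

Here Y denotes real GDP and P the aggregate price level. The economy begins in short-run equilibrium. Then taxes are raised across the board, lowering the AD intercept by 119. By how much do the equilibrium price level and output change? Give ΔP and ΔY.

This is a negative demand shock: AD shifts left.
New AD: Y = 1680 − 9P.
Set AD = SRAS: 1680 − 9P = 1153 + 8P, so 527 = 17P and P = 31.
Y = 1680 − 9·31 = 1401.
Initially P = 38, Y = 1457, so ΔP = -7 and ΔY = -56.

ΔP = -7, ΔY = -56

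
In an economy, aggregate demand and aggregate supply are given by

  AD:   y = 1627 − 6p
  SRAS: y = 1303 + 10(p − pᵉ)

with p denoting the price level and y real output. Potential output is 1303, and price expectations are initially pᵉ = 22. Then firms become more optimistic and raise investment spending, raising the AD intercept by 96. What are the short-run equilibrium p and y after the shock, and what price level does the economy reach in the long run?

AD shifts right: new AD is y = 1723 − 6p. With pᵉ = 22, SRAS is y = 1083 + 10p.
Short run: 1723 − 6p = 1083 + 10p gives 640 = 16p, so p = 40 and y = 1723 − 6·40 = 1483.
y = 1483 is above potential 1303; expectations adjust and SRAS shifts left until y = 1303.
Long run: on the new AD curve, 1303 = 1723 − 6p gives p = 70.

Short run: p = 40, y = 1483. Long run: p = 70.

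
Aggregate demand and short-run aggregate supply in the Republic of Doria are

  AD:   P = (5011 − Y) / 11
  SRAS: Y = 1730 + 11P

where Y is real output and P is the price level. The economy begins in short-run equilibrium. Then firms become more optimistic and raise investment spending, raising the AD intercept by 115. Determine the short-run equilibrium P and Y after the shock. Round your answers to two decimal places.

P = 154.36, Y = 3428.00

This is a positive demand shock: AD shifts right.
New AD: Y = 5126 − 11P.
Set AD = SRAS: 5126 − 11P = 1730 + 11P, so 3396 = 22P and P = 154.36.
Substituting into AD, Y = 3428.00.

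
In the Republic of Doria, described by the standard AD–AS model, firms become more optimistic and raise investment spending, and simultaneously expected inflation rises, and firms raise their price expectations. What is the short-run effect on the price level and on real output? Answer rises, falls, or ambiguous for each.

The first event is a positive demand shock: AD shifts right, which by itself pushes P up and Y up.
The second is an adverse supply shock: SRAS shifts left, which by itself pushes P up and Y down.
Both shocks push P up, so P rises. The two shocks push Y in opposite directions, so the effect on Y is ambiguous.

Price level: rises; output: ambiguous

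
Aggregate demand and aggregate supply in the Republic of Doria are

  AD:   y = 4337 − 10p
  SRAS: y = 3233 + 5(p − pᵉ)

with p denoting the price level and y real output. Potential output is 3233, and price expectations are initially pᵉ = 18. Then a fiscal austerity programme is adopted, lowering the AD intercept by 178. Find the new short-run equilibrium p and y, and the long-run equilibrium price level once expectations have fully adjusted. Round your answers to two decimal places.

Short run: p = 67.73, y = 3481.67. Long run: p = 92.60.

AD shifts left: new AD is y = 4159 − 10p. With pᵉ = 18, SRAS is y = 3143 + 5p.
Short run: 4159 − 10p = 3143 + 5p gives 1016 = 15p, so p = 67.73 and y = 4159 − 10p = 3481.67.
y = 3481.67 is above potential 3233; expectations adjust and SRAS shifts left until y = 3233.
Long run: on the new AD curve, 3233 = 4159 − 10p gives p = 92.60.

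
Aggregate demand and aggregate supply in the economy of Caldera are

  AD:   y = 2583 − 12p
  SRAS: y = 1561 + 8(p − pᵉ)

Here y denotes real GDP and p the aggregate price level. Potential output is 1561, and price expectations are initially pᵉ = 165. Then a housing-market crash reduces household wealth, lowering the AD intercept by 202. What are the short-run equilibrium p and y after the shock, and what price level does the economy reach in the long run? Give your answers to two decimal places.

Short run: p = 107.00, y = 1097.00. Long run: p = 68.33.

AD shifts left: new AD is y = 2381 − 12p. With pᵉ = 165, SRAS is y = 241 + 8p.
Short run: 2381 − 12p = 241 + 8p gives 2140 = 20p, so p = 107.00 and y = 2381 − 12p = 1097.00.
y = 1097.00 is below potential 1561; expectations adjust and SRAS shifts right until y = 1561.
Long run: on the new AD curve, 1561 = 2381 − 12p gives p = 68.33.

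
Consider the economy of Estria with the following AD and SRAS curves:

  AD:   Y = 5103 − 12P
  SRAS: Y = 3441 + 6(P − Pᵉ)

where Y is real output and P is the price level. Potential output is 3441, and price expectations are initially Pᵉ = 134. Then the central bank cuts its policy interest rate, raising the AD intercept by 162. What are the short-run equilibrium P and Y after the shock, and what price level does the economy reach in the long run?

Short run: P = 146, Y = 3513. Long run: P = 152.

AD shifts right: new AD is Y = 5265 − 12P. With Pᵉ = 134, SRAS is Y = 2637 + 6P.
Short run: 5265 − 12P = 2637 + 6P gives 2628 = 18P, so P = 146 and Y = 5265 − 12·146 = 3513.
Y = 3513 is above potential 3441; expectations adjust and SRAS shifts left until Y = 3441.
Long run: on the new AD curve, 3441 = 5265 − 12P gives P = 152.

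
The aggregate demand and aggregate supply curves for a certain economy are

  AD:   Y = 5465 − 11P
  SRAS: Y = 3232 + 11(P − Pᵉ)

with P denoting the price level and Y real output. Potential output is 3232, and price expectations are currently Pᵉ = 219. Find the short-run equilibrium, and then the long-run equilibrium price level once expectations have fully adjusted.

Short run: with Pᵉ = 219, SRAS is Y = 823 + 11P. Setting AD = SRAS gives 4642 = 22P, so P = 211 and Y = 5465 − 11·211 = 3144.
Output 3144 is below potential 3232, so over time expected prices fall and SRAS shifts right until Y returns to 3232.
Long run: Y = 3232 on the AD curve gives 3232 = 5465 − 11P, so P = 203.

Short run: P = 211, Y = 3144. Long run: P = 203.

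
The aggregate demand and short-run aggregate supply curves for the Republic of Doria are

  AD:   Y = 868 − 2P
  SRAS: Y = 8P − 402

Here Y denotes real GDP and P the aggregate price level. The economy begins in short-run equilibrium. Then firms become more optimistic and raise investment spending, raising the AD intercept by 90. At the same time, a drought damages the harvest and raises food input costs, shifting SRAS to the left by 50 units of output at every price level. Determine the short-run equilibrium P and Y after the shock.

P = 141, Y = 676

After both shocks: AD is Y = 958 − 2P and SRAS is Y = 8P − 452.
Setting them equal: 1410 = 10P, so P = 141.
Y = 958 − 2·141 = 676.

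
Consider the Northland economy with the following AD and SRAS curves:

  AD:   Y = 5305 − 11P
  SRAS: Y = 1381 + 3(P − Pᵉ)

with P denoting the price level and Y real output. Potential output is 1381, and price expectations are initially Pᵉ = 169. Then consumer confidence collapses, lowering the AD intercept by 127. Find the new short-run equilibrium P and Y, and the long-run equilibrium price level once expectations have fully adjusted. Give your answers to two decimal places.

AD shifts left: new AD is Y = 5178 − 11P. With Pᵉ = 169, SRAS is Y = 874 + 3P.
Short run: 5178 − 11P = 874 + 3P gives 4304 = 14P, so P = 307.43 and Y = 5178 − 11P = 1796.29.
Y = 1796.29 is above potential 1381; expectations adjust and SRAS shifts left until Y = 1381.
Long run: on the new AD curve, 1381 = 5178 − 11P gives P = 345.18.

Short run: P = 307.43, Y = 1796.29. Long run: P = 345.18.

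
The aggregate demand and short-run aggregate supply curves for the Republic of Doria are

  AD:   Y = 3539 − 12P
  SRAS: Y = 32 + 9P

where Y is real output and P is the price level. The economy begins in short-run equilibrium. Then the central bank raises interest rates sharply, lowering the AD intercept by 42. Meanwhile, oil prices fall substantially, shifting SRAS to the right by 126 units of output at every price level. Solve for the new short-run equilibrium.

After both shocks: AD is Y = 3497 − 12P and SRAS is Y = 158 + 9P.
Setting them equal: 3339 = 21P, so P = 159.
Y = 3497 − 12·159 = 1589.

P = 159, Y = 1589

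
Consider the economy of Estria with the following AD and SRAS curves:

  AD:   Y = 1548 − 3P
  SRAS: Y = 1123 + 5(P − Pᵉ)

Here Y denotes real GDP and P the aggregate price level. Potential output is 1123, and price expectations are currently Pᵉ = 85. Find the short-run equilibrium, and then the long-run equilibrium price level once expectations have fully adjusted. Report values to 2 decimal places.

Short run: with Pᵉ = 85, SRAS is Y = 698 + 5P. Setting AD = SRAS gives 850 = 8P, so P = 106.25 and Y = 1548 − 3P = 1229.25.
Output 1229.25 is above potential 1123, so over time expected prices rise and SRAS shifts left until Y returns to 1123.
Long run: Y = 1123 on the AD curve gives 1123 = 1548 − 3P, so P = 141.67.

Short run: P = 106.25, Y = 1229.25. Long run: P = 141.67.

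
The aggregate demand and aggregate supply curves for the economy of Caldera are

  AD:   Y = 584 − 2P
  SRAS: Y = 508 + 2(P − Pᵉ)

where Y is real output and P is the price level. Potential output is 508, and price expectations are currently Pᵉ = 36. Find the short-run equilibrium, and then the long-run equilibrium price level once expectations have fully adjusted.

Short run: with Pᵉ = 36, SRAS is Y = 436 + 2P. Setting AD = SRAS gives 148 = 4P, so P = 37 and Y = 584 − 2·37 = 510.
Output 510 is above potential 508, so over time expected prices rise and SRAS shifts left until Y returns to 508.
Long run: Y = 508 on the AD curve gives 508 = 584 − 2P, so P = 38.

Short run: P = 37, Y = 510. Long run: P = 38.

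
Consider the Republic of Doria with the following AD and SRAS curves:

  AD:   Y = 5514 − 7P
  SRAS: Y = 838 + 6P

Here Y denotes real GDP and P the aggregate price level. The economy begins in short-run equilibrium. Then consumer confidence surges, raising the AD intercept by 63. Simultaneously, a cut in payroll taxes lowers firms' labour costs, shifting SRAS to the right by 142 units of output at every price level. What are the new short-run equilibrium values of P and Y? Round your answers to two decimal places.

P = 353.62, Y = 3101.69

After both shocks: AD is Y = 5577 − 7P and SRAS is Y = 980 + 6P.
Setting them equal: 4597 = 13P, so P = 353.62.
Substituting into AD, Y = 3101.69.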